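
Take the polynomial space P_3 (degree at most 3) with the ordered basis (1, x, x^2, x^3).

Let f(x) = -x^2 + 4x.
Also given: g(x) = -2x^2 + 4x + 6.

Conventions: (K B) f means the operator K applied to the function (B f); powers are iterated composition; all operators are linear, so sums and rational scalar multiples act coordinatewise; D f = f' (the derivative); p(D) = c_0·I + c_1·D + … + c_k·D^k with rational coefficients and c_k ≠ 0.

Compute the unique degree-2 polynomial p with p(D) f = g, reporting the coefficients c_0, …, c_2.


D^0 f = -x^2 + 4x
D^1 f = -2x + 4
D^2 f = -2
matching coefficients of g against c_0 f + c_1 Df + … from the top degree down determines the c_i
solution: c_0 = 2, c_1 = 2, c_2 = 1

p(D) = 2·I + 2·D + D^2, i.e. c_0 = 2, c_1 = 2, c_2 = 1


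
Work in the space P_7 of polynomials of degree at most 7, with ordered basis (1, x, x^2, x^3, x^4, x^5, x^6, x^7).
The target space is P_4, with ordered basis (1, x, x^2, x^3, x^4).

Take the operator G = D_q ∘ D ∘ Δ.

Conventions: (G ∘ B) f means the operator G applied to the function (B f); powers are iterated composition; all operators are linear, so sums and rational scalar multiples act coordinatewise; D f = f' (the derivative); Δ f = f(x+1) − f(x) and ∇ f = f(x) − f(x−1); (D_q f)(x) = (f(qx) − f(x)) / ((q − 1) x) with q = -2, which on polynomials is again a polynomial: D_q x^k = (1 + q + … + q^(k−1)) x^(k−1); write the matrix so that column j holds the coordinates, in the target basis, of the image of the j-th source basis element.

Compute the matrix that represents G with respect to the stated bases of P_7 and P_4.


the matrix is [[0, 0, 0, 6, 12, 20, 30, 42]; [0, 0, 0, 0, -12, -30, -60, -105]; [0, 0, 0, 0, 0, 60, 180, 420]; [0, 0, 0, 0, 0, 0, -150, -525]; [0, 0, 0, 0, 0, 0, 0, 462]] (rows listed top to bottom)

image of 1: 0
image of x: 0
image of x^2: 0
image of x^3: 6
image of x^4: -12x + 12
image of x^5: 60x^2 - 30x + 20
image of x^6: -150x^3 + 180x^2 - 60x + 30
image of x^7: 462x^4 - 525x^3 + 420x^2 - 105x + 42
each image's coordinates form column j of the matrix


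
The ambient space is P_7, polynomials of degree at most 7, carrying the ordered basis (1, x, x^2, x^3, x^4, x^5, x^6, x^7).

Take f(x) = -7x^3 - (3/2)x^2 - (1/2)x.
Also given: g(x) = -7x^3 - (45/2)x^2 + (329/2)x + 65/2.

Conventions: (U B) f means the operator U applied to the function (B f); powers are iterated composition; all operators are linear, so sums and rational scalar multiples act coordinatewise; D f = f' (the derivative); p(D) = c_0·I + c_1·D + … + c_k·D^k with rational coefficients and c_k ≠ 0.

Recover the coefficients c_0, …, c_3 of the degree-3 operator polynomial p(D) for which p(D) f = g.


D^0 f = -7x^3 - (3/2)x^2 - (1/2)x
D^1 f = -21x^2 - 3x - 1/2
D^2 f = -42x - 3
D^3 f = -42
matching coefficients of g against c_0 f + c_1 Df + … from the top degree down determines the c_i
solution: c_0 = 1, c_1 = 1, c_2 = -4, c_3 = -1/2

p(D) = I + D − 4·D^2 − (1/2)·D^3, i.e. c_0 = 1, c_1 = 1, c_2 = -4, c_3 = -1/2


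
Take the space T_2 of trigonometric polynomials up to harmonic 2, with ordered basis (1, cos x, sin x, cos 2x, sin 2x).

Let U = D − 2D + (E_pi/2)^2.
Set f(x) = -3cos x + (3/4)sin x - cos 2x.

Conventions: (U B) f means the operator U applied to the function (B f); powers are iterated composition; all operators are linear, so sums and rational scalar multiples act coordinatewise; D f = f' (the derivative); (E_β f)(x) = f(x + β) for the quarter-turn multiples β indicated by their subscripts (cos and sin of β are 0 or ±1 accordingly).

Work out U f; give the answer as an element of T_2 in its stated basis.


D f = (3/4)cos x + 3sin x + 2sin 2x
D f = (3/4)cos x + 3sin x + 2sin 2x
(-2D) f = -(3/2)cos x - 6sin x - 4sin 2x
E_pi/2 f = (3/4)cos x + 3sin x + cos 2x
E_pi/2 E_pi/2 f = 3cos x - (3/4)sin x - cos 2x
(D − 2D + (E_pi/2)^2) f = (9/4)cos x - (15/4)sin x - cos 2x - 2sin 2x

the result is g(x) = (9/4)cos x - (15/4)sin x - cos 2x - 2sin 2x


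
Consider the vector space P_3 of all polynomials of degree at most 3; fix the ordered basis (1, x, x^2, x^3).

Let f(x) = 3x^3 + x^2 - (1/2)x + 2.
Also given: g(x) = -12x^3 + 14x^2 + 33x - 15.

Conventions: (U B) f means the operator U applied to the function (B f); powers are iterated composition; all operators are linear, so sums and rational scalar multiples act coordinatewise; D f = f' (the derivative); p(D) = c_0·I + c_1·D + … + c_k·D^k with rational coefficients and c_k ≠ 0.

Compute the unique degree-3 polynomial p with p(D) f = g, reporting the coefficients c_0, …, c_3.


p(D) = -4·I + 2·D + (3/2)·D^2 − (1/2)·D^3, i.e. c_0 = -4, c_1 = 2, c_2 = 3/2, c_3 = -1/2

D^0 f = 3x^3 + x^2 - (1/2)x + 2
D^1 f = 9x^2 + 2x - 1/2
D^2 f = 18x + 2
D^3 f = 18
matching coefficients of g against c_0 f + c_1 Df + … from the top degree down determines the c_i
solution: c_0 = -4, c_1 = 2, c_2 = 3/2, c_3 = -1/2


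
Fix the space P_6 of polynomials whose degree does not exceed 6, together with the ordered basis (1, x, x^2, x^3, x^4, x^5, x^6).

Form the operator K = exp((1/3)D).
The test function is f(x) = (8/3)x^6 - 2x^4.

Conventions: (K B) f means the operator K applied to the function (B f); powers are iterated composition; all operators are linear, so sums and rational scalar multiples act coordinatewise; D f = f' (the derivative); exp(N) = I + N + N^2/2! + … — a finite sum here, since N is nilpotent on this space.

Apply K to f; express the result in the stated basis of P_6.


g(x) = (8/3)x^6 + (16/3)x^5 + (22/9)x^4 - (56/81)x^3 - (68/81)x^2 - (56/243)x - 46/2187

order-1 term: (16/3)x^5 - (8/3)x^3
order-2 term: (40/9)x^4 - (4/3)x^2
order-3 term: (160/81)x^3 - (8/27)x
order-4 term: (40/81)x^2 - 2/81
order-5 term: (16/243)x
order-6 term: 8/2187
the series for exp((1/3)D) f terminates at order 6
exp((1/3)D) f = (8/3)x^6 + (16/3)x^5 + (22/9)x^4 - (56/81)x^3 - (68/81)x^2 - (56/243)x - 46/2187


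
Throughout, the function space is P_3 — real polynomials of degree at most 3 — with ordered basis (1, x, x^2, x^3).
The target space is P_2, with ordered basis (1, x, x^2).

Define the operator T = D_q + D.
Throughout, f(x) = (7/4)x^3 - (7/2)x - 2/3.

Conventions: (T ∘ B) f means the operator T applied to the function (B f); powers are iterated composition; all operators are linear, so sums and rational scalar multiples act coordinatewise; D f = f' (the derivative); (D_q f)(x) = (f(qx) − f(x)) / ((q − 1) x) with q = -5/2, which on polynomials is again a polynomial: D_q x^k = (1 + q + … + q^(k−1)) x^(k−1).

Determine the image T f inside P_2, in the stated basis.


D_q f = (133/16)x^2 - 7/2
D f = (21/4)x^2 - 7/2
(D_q + D) f = (217/16)x^2 - 7

the image equals g(x) = (217/16)x^2 - 7


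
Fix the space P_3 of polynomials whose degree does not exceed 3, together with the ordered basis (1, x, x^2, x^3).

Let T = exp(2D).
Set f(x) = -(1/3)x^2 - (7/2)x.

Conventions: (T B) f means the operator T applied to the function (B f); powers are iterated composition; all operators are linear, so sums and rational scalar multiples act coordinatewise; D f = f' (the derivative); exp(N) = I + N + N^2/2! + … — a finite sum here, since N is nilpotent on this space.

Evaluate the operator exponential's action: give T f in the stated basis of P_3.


order-1 term: -(4/3)x - 7
order-2 term: -4/3
the series for exp(2D) f terminates at order 2
exp(2D) f = -(1/3)x^2 - (29/6)x - 25/3

the result is g(x) = -(1/3)x^2 - (29/6)x - 25/3


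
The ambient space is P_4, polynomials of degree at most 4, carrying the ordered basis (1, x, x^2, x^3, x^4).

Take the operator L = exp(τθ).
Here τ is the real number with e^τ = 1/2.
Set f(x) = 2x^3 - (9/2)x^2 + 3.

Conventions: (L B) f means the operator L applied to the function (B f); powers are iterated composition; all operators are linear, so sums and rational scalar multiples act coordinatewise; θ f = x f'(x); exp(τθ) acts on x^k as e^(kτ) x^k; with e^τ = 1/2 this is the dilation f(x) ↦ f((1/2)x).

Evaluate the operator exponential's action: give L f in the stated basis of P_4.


exp(τθ) x^k = e^(kτ) x^k; with e^τ = 1/2 this sends x^k to (1/2)^k x^k
x^2 ↦ 1/4 x^2
x^3 ↦ 1/8 x^3
applying this coordinatewise to f: exp(τθ) f = (1/4)x^3 - (9/8)x^2 + 3

g(x) = (1/4)x^3 - (9/8)x^2 + 3


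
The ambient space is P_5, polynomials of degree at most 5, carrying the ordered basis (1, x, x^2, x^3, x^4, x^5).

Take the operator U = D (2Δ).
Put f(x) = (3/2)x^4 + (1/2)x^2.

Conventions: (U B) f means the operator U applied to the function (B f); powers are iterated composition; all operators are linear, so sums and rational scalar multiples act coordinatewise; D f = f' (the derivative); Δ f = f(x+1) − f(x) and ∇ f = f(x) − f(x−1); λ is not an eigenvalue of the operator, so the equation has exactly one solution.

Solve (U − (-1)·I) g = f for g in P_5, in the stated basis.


the result is g(x) = (3/2)x^4 - (71/2)x^2 - 36x + 130

write g with unknown coordinates in the stated basis and equate coefficients in (U − (-1)·I) g = f
solving from the highest basis element down gives g = (3/2)x^4 - (71/2)x^2 - 36x + 130
check: U g = 36x^2 + 36x - 130
so U g − (-1)·g = (3/2)x^4 + (1/2)x^2 = f ✓


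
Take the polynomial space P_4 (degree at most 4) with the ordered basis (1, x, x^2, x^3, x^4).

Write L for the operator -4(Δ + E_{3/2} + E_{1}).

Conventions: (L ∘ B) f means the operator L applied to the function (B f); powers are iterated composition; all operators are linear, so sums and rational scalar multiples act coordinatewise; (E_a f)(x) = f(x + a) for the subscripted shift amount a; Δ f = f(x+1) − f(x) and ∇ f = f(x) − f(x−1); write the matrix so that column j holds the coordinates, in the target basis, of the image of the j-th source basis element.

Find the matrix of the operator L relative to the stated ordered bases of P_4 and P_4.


the matrix is [[-8, -14, -17, -43/2, -113/4]; [0, -8, -28, -51, -86]; [0, 0, -8, -42, -102]; [0, 0, 0, -8, -56]; [0, 0, 0, 0, -8]] (rows listed top to bottom)

image of 1: -8
image of x: -8x - 14
image of x^2: -8x^2 - 28x - 17
image of x^3: -8x^3 - 42x^2 - 51x - 43/2
image of x^4: -8x^4 - 56x^3 - 102x^2 - 86x - 113/4
each image's coordinates form column j of the matrix


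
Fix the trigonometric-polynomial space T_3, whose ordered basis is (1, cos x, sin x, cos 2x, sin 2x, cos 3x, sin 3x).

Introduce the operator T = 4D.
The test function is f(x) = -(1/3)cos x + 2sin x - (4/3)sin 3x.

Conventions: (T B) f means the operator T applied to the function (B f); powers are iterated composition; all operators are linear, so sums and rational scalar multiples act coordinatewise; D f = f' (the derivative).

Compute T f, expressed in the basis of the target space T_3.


D f = 2cos x + (1/3)sin x - 4cos 3x
(4D) f = 8cos x + (4/3)sin x - 16cos 3x

the image equals g(x) = 8cos x + (4/3)sin x - 16cos 3x


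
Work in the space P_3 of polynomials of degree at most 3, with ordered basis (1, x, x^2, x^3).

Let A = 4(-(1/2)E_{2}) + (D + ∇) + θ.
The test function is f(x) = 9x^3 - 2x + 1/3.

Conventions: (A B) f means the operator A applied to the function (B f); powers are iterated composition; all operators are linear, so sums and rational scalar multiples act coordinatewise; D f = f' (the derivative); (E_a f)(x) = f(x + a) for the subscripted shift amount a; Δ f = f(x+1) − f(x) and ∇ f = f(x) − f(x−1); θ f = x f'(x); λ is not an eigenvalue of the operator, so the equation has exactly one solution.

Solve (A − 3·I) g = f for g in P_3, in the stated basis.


the image equals g(x) = -(9/2)x^3 + 9x^2 + (175/8)x - 691/60

write g with unknown coordinates in the stated basis and equate coefficients in (A − 3·I) g = f
solving from the highest basis element down gives g = -(9/2)x^3 + 9x^2 + (175/8)x - 691/60
check: A g = -(9/2)x^3 + 27x^2 + (509/8)x - 2053/60
so A g − 3·g = 9x^3 - 2x + 1/3 = f ✓


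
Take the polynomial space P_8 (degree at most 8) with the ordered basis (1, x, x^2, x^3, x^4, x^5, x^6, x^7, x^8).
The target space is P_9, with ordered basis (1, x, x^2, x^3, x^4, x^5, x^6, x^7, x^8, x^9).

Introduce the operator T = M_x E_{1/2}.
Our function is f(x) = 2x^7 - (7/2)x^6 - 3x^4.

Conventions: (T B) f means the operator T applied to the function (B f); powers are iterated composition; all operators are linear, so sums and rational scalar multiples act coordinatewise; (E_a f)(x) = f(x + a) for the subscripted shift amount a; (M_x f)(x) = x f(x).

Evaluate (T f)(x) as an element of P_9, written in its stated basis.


E_{1/2} f = 2x^7 + (7/2)x^6 - (59/8)x^4 - (83/8)x^3 - (207/32)x^2 - (31/16)x - 29/128
M_x E_{1/2} f = 2x^8 + (7/2)x^7 - (59/8)x^5 - (83/8)x^4 - (207/32)x^3 - (31/16)x^2 - (29/128)x

the image equals g(x) = 2x^8 + (7/2)x^7 - (59/8)x^5 - (83/8)x^4 - (207/32)x^3 - (31/16)x^2 - (29/128)x


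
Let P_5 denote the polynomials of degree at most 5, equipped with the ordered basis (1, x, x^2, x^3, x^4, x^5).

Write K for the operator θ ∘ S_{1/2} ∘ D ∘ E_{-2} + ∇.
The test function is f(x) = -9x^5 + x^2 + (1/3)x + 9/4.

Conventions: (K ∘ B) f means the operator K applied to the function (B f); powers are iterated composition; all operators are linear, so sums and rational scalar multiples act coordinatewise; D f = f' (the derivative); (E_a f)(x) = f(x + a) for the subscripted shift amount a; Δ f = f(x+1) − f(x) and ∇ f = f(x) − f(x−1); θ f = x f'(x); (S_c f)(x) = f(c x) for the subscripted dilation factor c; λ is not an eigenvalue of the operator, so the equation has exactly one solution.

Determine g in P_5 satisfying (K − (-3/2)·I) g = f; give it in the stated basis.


write g with unknown coordinates in the stated basis and equate coefficients in (K − (-3/2)·I) g = f
solving from the highest basis element down gives g = -6x^5 + 25x^4 - (575/3)x^3 + (3467/3)x^2 - (38410/9)x + 203341/54
check: K g = -(75/2)x^4 + (575/2)x^3 - (3465/2)x^2 + 6402x - 50815/9
so K g − (-3/2)·g = -9x^5 + x^2 + (1/3)x + 9/4 = f ✓

the result is g(x) = -6x^5 + 25x^4 - (575/3)x^3 + (3467/3)x^2 - (38410/9)x + 203341/54


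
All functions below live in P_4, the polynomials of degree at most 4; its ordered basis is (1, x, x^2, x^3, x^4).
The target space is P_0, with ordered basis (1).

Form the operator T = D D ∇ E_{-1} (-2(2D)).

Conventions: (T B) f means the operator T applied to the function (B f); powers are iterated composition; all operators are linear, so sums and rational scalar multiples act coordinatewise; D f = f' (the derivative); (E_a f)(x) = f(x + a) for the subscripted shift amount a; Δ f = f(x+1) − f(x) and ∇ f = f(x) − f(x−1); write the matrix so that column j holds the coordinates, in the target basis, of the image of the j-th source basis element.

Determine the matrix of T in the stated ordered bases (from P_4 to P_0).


the matrix is [[0, 0, 0, 0, -96]] (rows listed top to bottom)

image of 1: 0
image of x: 0
image of x^2: 0
image of x^3: 0
image of x^4: -96
each image's coordinates form column j of the matrix


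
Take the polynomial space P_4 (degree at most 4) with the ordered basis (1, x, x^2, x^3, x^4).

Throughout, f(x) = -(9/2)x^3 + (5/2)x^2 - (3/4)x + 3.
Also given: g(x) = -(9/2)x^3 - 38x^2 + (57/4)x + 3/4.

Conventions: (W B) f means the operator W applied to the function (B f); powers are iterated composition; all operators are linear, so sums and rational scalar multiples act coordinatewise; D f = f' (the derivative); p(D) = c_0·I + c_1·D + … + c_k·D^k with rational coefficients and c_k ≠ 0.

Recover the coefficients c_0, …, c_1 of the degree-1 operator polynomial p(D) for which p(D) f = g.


D^0 f = -(9/2)x^3 + (5/2)x^2 - (3/4)x + 3
D^1 f = -(27/2)x^2 + 5x - 3/4
matching coefficients of g against c_0 f + c_1 Df + … from the top degree down determines the c_i
solution: c_0 = 1, c_1 = 3

c_0 = 1, c_1 = 3


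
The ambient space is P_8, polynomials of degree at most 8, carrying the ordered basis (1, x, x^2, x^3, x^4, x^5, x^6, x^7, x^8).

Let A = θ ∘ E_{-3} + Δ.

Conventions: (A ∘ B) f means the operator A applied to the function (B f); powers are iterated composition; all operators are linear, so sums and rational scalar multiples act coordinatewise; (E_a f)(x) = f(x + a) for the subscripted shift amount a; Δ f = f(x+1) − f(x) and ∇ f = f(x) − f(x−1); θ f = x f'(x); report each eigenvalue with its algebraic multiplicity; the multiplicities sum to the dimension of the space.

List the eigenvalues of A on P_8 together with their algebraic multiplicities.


λ = 0 (multiplicity 1), λ = 1 (multiplicity 1), λ = 2 (multiplicity 1), λ = 3 (multiplicity 1), λ = 4 (multiplicity 1), λ = 5 (multiplicity 1), λ = 6 (multiplicity 1), λ = 7 (multiplicity 1), λ = 8 (multiplicity 1)

image of 1: 0
image of x: x + 1
image of x^2: 2x^2 - 4x + 1
image of x^3: 3x^3 - 15x^2 + 30x + 1
image of x^4: 4x^4 - 32x^3 + 114x^2 - 104x + 1
image of x^5: 5x^5 - 55x^4 + 280x^3 - 530x^2 + 410x + 1
image of x^6: 6x^6 - 84x^5 + 555x^4 - 1600x^3 + 2445x^2 - 1452x + 1
image of x^7: 7x^7 - 119x^6 + 966x^5 - 3745x^4 + 8540x^3 - 10185x^2 + 5110x + 1
image of x^8: 8x^8 - 160x^7 + 1540x^6 - 7504x^5 + 22750x^4 - 40768x^3 + 40852x^2 - 17488x + 1
the matrix is upper triangular; its diagonal is (0, 1, 2, 3, 4, 5, 6, 7, 8)
for a triangular matrix the eigenvalues are the diagonal entries, with algebraic multiplicity their repetition count


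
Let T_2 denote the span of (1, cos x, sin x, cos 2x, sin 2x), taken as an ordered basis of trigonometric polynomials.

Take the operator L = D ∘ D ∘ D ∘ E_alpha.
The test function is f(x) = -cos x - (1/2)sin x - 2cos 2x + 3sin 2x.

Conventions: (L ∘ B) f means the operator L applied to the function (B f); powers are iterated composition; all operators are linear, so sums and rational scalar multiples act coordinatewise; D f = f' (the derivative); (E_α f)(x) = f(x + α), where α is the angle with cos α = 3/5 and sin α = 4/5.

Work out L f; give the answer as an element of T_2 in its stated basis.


g(x) = -(1/2)cos x - sin x - (216/25)cos 2x + (688/25)sin 2x

E_alpha f = -cos x + (1/2)sin x + (86/25)cos 2x + (27/25)sin 2x
D E_alpha f = (1/2)cos x + sin x + (54/25)cos 2x - (172/25)sin 2x
D (D ∘ E_alpha) f = cos x - (1/2)sin x - (344/25)cos 2x - (108/25)sin 2x
D D (D ∘ E_alpha) f = -(1/2)cos x - sin x - (216/25)cos 2x + (688/25)sin 2x


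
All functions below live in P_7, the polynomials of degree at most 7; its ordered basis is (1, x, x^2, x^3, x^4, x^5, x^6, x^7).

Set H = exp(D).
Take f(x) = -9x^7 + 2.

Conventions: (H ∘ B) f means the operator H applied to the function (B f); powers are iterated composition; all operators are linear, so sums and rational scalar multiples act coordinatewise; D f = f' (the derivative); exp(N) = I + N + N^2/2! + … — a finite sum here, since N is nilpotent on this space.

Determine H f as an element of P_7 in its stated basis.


the image equals g(x) = -9x^7 - 63x^6 - 189x^5 - 315x^4 - 315x^3 - 189x^2 - 63x - 7

order-1 term: -63x^6
order-2 term: -189x^5
order-3 term: -315x^4
order-4 term: -315x^3
order-5 term: -189x^2
order-6 term: -63x
order-7 term: -9
the series for exp(D) f terminates at order 7
exp(D) f = -9x^7 - 63x^6 - 189x^5 - 315x^4 - 315x^3 - 189x^2 - 63x - 7


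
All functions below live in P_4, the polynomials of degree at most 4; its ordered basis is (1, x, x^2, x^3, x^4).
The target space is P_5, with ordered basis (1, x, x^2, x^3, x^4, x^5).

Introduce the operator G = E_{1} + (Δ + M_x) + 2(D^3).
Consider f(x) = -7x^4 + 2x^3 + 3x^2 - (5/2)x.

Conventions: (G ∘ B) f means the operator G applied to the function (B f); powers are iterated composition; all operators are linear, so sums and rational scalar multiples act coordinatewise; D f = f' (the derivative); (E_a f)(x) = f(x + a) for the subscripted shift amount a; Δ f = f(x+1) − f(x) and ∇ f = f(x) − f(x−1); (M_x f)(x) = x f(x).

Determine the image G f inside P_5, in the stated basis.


E_{1} f = -7x^4 - 26x^3 - 33x^2 - (37/2)x - 9/2
Δ f = -28x^3 - 36x^2 - 16x - 9/2
M_x f = -7x^5 + 2x^4 + 3x^3 - (5/2)x^2
(Δ + M_x) f = -7x^5 + 2x^4 - 25x^3 - (77/2)x^2 - 16x - 9/2
D f = -28x^3 + 6x^2 + 6x - 5/2
D D f = -84x^2 + 12x + 6
D D D f = -168x + 12
(2(D^3)) f = -336x + 24
(E_{1} + (Δ + M_x) + 2(D^3)) f = -7x^5 - 5x^4 - 51x^3 - (143/2)x^2 - (741/2)x + 15

g(x) = -7x^5 - 5x^4 - 51x^3 - (143/2)x^2 - (741/2)x + 15


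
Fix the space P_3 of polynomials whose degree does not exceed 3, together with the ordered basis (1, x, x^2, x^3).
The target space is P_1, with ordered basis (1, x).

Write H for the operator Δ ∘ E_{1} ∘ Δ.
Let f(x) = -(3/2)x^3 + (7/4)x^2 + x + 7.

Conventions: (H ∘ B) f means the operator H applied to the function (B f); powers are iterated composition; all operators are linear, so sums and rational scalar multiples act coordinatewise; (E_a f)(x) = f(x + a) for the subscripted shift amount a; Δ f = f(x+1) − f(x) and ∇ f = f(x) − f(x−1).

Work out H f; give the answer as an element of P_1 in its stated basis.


Δ f = -(9/2)x^2 - x + 5/4
E_{1} Δ f = -(9/2)x^2 - 10x - 17/4
Δ E_{1} Δ f = -9x - 29/2

the image equals g(x) = -9x - 29/2


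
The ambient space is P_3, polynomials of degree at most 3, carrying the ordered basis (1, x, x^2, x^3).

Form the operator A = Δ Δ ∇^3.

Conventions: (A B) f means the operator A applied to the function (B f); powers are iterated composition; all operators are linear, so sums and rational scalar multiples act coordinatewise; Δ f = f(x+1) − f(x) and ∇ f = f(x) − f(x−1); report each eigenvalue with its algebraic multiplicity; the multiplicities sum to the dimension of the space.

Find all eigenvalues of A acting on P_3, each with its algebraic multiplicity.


image of 1: 0
image of x: 0
image of x^2: 0
image of x^3: 0
the matrix is upper triangular; its diagonal is (0, 0, 0, 0)
for a triangular matrix the eigenvalues are the diagonal entries, with algebraic multiplicity their repetition count

λ = 0 (multiplicity 4)


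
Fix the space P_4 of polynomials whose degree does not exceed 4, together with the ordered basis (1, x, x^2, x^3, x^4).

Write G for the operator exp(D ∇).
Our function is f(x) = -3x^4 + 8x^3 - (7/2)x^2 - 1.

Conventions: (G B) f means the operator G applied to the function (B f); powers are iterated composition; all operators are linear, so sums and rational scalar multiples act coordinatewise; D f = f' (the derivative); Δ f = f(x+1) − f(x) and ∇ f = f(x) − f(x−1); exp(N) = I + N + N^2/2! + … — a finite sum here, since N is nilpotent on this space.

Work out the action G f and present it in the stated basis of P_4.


the image equals g(x) = -3x^4 + 8x^3 - (79/2)x^2 + 84x - 80

order-1 term: -36x^2 + 84x - 43
order-2 term: -36
the series for exp(D ∇) f terminates at order 2
exp(D ∇) f = -3x^4 + 8x^3 - (79/2)x^2 + 84x - 80


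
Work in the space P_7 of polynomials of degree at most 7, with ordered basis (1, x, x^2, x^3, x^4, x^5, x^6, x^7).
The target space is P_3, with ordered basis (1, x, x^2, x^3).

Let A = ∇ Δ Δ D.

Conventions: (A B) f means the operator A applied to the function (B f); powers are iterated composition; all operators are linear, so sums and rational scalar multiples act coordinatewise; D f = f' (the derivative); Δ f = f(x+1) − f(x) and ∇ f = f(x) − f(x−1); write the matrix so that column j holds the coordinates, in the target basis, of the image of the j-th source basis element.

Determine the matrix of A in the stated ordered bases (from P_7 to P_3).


the matrix is [[0, 0, 0, 0, 24, 60, 180, 420]; [0, 0, 0, 0, 0, 120, 360, 1260]; [0, 0, 0, 0, 0, 0, 360, 1260]; [0, 0, 0, 0, 0, 0, 0, 840]] (rows listed top to bottom)

image of 1: 0
image of x: 0
image of x^2: 0
image of x^3: 0
image of x^4: 24
image of x^5: 120x + 60
image of x^6: 360x^2 + 360x + 180
image of x^7: 840x^3 + 1260x^2 + 1260x + 420
each image's coordinates form column j of the matrix


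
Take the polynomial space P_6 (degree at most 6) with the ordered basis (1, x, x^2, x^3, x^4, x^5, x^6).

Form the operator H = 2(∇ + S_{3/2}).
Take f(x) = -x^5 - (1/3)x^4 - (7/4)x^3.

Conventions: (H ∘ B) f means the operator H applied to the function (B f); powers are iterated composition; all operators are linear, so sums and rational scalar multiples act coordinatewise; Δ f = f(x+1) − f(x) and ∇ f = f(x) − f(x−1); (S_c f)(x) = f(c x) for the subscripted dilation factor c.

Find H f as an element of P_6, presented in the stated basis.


∇ f = -5x^4 + (26/3)x^3 - (53/4)x^2 + (107/12)x - 29/12
S_{3/2} f = -(243/32)x^5 - (27/16)x^4 - (189/32)x^3
(∇ + S_{3/2}) f = -(243/32)x^5 - (107/16)x^4 + (265/96)x^3 - (53/4)x^2 + (107/12)x - 29/12
(2(∇ + S_{3/2})) f = -(243/16)x^5 - (107/8)x^4 + (265/48)x^3 - (53/2)x^2 + (107/6)x - 29/6

the result is g(x) = -(243/16)x^5 - (107/8)x^4 + (265/48)x^3 - (53/2)x^2 + (107/6)x - 29/6


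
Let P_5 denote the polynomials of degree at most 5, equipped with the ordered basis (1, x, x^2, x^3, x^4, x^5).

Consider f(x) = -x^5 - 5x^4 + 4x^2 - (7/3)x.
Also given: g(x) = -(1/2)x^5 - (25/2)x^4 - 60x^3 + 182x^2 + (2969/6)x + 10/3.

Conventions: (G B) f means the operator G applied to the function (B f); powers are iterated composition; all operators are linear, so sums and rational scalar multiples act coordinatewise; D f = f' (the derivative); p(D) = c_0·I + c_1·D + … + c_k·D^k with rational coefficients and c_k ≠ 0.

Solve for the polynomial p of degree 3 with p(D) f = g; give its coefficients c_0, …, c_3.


c_0 = 1/2, c_1 = 2, c_2 = 1, c_3 = -4

D^0 f = -x^5 - 5x^4 + 4x^2 - (7/3)x
D^1 f = -5x^4 - 20x^3 + 8x - 7/3
D^2 f = -20x^3 - 60x^2 + 8
D^3 f = -60x^2 - 120x
matching coefficients of g against c_0 f + c_1 Df + … from the top degree down determines the c_i
solution: c_0 = 1/2, c_1 = 2, c_2 = 1, c_3 = -4


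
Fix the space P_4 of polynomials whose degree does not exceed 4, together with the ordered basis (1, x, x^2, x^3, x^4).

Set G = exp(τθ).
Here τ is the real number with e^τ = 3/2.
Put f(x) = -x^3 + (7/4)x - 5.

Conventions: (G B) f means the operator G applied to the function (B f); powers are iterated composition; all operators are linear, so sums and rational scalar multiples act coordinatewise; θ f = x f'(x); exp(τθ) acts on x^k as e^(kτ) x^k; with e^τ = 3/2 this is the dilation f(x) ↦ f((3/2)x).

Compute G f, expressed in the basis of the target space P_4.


exp(τθ) x^k = e^(kτ) x^k; with e^τ = 3/2 this sends x^k to (3/2)^k x^k
x ↦ 3/2 x
x^3 ↦ 27/8 x^3
applying this coordinatewise to f: exp(τθ) f = -(27/8)x^3 + (21/8)x - 5

the image equals g(x) = -(27/8)x^3 + (21/8)x - 5


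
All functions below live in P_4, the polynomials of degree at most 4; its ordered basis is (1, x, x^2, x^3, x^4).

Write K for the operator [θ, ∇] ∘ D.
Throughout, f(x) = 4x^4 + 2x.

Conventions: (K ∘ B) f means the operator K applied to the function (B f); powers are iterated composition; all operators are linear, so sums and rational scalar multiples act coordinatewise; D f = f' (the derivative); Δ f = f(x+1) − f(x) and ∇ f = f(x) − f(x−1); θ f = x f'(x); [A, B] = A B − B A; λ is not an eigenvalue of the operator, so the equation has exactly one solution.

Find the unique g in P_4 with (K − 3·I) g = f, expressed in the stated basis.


write g with unknown coordinates in the stated basis and equate coefficients in (K − 3·I) g = f
solving from the highest basis element down gives g = -(4/3)x^4 + (16/3)x^2 - (34/3)x + 16/9
check: K g = 16x^2 - 32x + 16/3
so K g − 3·g = 4x^4 + 2x = f ✓

g(x) = -(4/3)x^4 + (16/3)x^2 - (34/3)x + 16/9


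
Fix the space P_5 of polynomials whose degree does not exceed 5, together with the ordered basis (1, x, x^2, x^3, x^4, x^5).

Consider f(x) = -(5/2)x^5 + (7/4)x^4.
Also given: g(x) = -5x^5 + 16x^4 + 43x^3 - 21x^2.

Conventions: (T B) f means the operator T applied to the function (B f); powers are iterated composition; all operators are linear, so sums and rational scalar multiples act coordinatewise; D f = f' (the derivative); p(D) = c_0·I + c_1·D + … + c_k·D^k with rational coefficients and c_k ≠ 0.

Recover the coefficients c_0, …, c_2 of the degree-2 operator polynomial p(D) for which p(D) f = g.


c_0 = 2, c_1 = -1, c_2 = -1

D^0 f = -(5/2)x^5 + (7/4)x^4
D^1 f = -(25/2)x^4 + 7x^3
D^2 f = -50x^3 + 21x^2
matching coefficients of g against c_0 f + c_1 Df + … from the top degree down determines the c_i
solution: c_0 = 2, c_1 = -1, c_2 = -1


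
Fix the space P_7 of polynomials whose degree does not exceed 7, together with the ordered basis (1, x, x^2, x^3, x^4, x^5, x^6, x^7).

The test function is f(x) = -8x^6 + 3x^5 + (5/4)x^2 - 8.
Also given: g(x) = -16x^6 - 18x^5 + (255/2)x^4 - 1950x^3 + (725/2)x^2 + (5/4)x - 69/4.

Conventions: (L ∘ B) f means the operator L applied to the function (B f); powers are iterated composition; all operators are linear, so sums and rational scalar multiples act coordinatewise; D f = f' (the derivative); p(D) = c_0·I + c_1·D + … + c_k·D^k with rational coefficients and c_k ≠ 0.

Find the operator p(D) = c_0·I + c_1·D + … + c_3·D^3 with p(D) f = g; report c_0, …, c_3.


p(D) = 2·I + (1/2)·D − (1/2)·D^2 + 2·D^3, i.e. c_0 = 2, c_1 = 1/2, c_2 = -1/2, c_3 = 2

D^0 f = -8x^6 + 3x^5 + (5/4)x^2 - 8
D^1 f = -48x^5 + 15x^4 + (5/2)x
D^2 f = -240x^4 + 60x^3 + 5/2
D^3 f = -960x^3 + 180x^2
matching coefficients of g against c_0 f + c_1 Df + … from the top degree down determines the c_i
solution: c_0 = 2, c_1 = 1/2, c_2 = -1/2, c_3 = 2


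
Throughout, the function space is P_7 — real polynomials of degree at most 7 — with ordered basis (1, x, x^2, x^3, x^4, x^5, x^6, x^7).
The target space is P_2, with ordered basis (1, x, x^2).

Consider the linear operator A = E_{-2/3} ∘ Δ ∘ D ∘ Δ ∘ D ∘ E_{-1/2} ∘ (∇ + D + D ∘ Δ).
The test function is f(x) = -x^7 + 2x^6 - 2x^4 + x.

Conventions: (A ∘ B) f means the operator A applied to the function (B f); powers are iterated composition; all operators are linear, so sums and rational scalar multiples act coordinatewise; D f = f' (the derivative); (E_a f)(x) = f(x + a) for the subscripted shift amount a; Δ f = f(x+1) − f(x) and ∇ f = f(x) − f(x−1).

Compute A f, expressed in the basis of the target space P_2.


the result is g(x) = -5040x^2 + 2040x - 3680

∇ f = -7x^6 + 33x^5 - 65x^4 + 67x^3 - 39x^2 + 11x
D f = -7x^6 + 12x^5 - 8x^3 + 1
Δ f = -7x^6 - 9x^5 - 5x^4 - 3x^3 - 3x^2 - 3x
D Δ f = -42x^5 - 45x^4 - 20x^3 - 9x^2 - 6x - 3
(∇ + D + D ∘ Δ) f = -14x^6 + 3x^5 - 110x^4 + 39x^3 - 48x^2 + 5x - 2
E_{-1/2} (∇ + D + D ∘ Δ) f = -14x^6 + 45x^5 - 170x^4 + (603/2)x^3 - (2307/8)x^2 + (2253/16)x - 457/16
D E_{-1/2} (∇ + D + D ∘ Δ) f = -84x^5 + 225x^4 - 680x^3 + (1809/2)x^2 - (2307/4)x + 2253/16
Δ D E_{-1/2} (∇ + D + D ∘ Δ) f = -420x^4 + 60x^3 - 1530x^2 + 249x - 845/4
D Δ D E_{-1/2} (∇ + D + D ∘ Δ) f = -1680x^3 + 180x^2 - 3060x + 249
Δ (D ∘ Δ ∘ D) E_{-1/2} (∇ + D + D ∘ Δ) f = -5040x^2 - 4680x - 4560
E_{-2/3} (Δ ∘ D ∘ Δ ∘ D ∘ E_{-1/2}) (∇ + D + D ∘ Δ) f = -5040x^2 + 2040x - 3680


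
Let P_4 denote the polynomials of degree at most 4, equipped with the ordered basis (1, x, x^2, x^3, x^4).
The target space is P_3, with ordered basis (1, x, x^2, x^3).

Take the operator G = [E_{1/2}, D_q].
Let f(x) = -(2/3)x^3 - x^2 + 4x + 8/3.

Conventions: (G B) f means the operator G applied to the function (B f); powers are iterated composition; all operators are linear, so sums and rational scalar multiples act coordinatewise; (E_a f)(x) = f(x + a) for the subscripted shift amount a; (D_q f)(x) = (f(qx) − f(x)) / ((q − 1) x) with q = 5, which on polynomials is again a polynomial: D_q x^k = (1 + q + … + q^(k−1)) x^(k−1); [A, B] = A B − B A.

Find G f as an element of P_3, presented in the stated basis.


D_q f = -(62/3)x^2 - 6x + 4
E_{1/2} D_q f = -(62/3)x^2 - (80/3)x - 25/6
E_{1/2} f = -(2/3)x^3 - 2x^2 + (5/2)x + 13/3
D_q E_{1/2} f = -(62/3)x^2 - 12x + 5/2
[E_{1/2}, D_q] f = -(44/3)x - 20/3

the image equals g(x) = -(44/3)x - 20/3


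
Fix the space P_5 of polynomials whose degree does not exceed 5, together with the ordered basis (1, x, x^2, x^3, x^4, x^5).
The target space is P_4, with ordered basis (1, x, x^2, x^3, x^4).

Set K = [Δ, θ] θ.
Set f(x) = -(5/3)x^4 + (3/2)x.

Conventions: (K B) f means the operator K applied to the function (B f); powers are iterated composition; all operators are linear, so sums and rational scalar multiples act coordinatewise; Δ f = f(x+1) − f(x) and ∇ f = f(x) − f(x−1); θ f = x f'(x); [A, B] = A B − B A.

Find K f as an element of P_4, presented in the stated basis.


the image equals g(x) = -(80/3)x^3 - 80x^2 - 80x - 151/6

θ f = -(20/3)x^4 + (3/2)x
θ θ f = -(80/3)x^4 + (3/2)x
Δ θ θ f = -(320/3)x^3 - 160x^2 - (320/3)x - 151/6
Δ θ f = -(80/3)x^3 - 40x^2 - (80/3)x - 31/6
θ Δ θ f = -80x^3 - 80x^2 - (80/3)x
[Δ, θ] θ f = -(80/3)x^3 - 80x^2 - 80x - 151/6


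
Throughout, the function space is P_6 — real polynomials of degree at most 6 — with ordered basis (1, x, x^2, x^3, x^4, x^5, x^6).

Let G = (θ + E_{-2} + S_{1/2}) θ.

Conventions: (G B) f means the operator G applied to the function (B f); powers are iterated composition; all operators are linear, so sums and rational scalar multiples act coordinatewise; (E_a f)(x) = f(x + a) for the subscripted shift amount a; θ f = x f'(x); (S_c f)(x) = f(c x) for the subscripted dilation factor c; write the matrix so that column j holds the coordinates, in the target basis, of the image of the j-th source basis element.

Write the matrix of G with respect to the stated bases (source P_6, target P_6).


the matrix is [[0, -2, 8, -24, 64, -160, 384]; [0, 5/2, -8, 36, -128, 400, -1152]; [0, 0, 13/2, -18, 96, -400, 1440]; [0, 0, 0, 99/8, -32, 200, -960]; [0, 0, 0, 0, 81/4, -50, 360]; [0, 0, 0, 0, 0, 965/32, -72]; [0, 0, 0, 0, 0, 0, 1347/32]] (rows listed top to bottom)

image of 1: 0
image of x: (5/2)x - 2
image of x^2: (13/2)x^2 - 8x + 8
image of x^3: (99/8)x^3 - 18x^2 + 36x - 24
image of x^4: (81/4)x^4 - 32x^3 + 96x^2 - 128x + 64
image of x^5: (965/32)x^5 - 50x^4 + 200x^3 - 400x^2 + 400x - 160
image of x^6: (1347/32)x^6 - 72x^5 + 360x^4 - 960x^3 + 1440x^2 - 1152x + 384
each image's coordinates form column j of the matrix


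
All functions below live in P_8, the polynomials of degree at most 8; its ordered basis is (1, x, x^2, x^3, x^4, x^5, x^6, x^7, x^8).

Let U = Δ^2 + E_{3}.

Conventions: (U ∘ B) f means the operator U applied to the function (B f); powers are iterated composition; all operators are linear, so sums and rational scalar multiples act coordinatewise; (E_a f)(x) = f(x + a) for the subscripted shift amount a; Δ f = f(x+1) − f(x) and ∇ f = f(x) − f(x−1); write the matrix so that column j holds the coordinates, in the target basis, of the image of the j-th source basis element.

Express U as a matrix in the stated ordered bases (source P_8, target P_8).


the matrix is [[1, 3, 11, 33, 95, 273, 791, 2313, 6815]; [0, 1, 6, 33, 132, 475, 1638, 5537, 18504]; [0, 0, 1, 9, 66, 330, 1425, 5733, 22148]; [0, 0, 0, 1, 12, 110, 660, 3325, 15288]; [0, 0, 0, 0, 1, 15, 165, 1155, 6650]; [0, 0, 0, 0, 0, 1, 18, 231, 1848]; [0, 0, 0, 0, 0, 0, 1, 21, 308]; [0, 0, 0, 0, 0, 0, 0, 1, 24]; [0, 0, 0, 0, 0, 0, 0, 0, 1]] (rows listed top to bottom)

image of 1: 1
image of x: x + 3
image of x^2: x^2 + 6x + 11
image of x^3: x^3 + 9x^2 + 33x + 33
image of x^4: x^4 + 12x^3 + 66x^2 + 132x + 95
image of x^5: x^5 + 15x^4 + 110x^3 + 330x^2 + 475x + 273
image of x^6: x^6 + 18x^5 + 165x^4 + 660x^3 + 1425x^2 + 1638x + 791
image of x^7: x^7 + 21x^6 + 231x^5 + 1155x^4 + 3325x^3 + 5733x^2 + 5537x + 2313
image of x^8: x^8 + 24x^7 + 308x^6 + 1848x^5 + 6650x^4 + 15288x^3 + 22148x^2 + 18504x + 6815
each image's coordinates form column j of the matrix


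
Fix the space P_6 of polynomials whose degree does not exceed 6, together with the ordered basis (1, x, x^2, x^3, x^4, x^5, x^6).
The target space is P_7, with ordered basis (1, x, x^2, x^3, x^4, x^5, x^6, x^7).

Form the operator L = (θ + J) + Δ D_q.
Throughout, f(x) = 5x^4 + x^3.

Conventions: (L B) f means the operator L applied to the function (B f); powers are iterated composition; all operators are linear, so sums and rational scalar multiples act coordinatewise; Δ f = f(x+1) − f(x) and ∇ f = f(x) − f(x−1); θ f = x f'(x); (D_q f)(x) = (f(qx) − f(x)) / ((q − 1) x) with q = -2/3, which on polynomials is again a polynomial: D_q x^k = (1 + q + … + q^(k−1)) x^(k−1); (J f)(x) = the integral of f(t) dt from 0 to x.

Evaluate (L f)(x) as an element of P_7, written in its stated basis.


g(x) = x^5 + (81/4)x^4 + 3x^3 + (65/9)x^2 + (79/9)x + 86/27

θ f = 20x^4 + 3x^3
J f = x^5 + (1/4)x^4
(θ + J) f = x^5 + (81/4)x^4 + 3x^3
D_q f = (65/27)x^3 + (7/9)x^2
Δ D_q f = (65/9)x^2 + (79/9)x + 86/27
((θ + J) + Δ D_q) f = x^5 + (81/4)x^4 + 3x^3 + (65/9)x^2 + (79/9)x + 86/27


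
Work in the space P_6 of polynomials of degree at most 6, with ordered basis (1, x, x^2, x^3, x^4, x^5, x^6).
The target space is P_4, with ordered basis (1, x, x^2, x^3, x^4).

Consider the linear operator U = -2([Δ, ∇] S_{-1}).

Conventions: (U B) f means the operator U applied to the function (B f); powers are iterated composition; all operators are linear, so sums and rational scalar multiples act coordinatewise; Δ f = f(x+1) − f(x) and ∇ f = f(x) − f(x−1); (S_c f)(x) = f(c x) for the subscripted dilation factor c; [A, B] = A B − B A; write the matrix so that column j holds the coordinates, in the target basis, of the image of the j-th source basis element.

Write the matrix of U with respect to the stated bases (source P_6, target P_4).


the matrix is [[0, 0, 0, 0, 0, 0, 0]; [0, 0, 0, 0, 0, 0, 0]; [0, 0, 0, 0, 0, 0, 0]; [0, 0, 0, 0, 0, 0, 0]; [0, 0, 0, 0, 0, 0, 0]] (rows listed top to bottom)

image of 1: 0
image of x: 0
image of x^2: 0
image of x^3: 0
image of x^4: 0
image of x^5: 0
image of x^6: 0
each image's coordinates form column j of the matrix


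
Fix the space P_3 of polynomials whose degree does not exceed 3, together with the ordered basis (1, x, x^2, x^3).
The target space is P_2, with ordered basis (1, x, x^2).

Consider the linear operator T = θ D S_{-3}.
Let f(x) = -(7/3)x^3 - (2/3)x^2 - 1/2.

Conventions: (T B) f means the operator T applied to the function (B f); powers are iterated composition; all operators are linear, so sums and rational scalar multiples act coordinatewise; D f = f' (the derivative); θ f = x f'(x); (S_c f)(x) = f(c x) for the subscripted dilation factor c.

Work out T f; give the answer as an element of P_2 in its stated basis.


the result is g(x) = 378x^2 - 12x

S_{-3} f = 63x^3 - 6x^2 - 1/2
D S_{-3} f = 189x^2 - 12x
θ D S_{-3} f = 378x^2 - 12x


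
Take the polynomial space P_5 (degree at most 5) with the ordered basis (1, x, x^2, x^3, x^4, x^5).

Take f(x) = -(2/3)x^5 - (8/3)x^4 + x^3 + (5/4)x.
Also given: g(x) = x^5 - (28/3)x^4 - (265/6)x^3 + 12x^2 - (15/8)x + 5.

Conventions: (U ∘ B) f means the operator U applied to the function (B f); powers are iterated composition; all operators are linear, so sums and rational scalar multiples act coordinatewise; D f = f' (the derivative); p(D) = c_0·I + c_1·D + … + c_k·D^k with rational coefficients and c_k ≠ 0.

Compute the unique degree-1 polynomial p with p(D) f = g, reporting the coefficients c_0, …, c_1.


p(D) = -(3/2)·I + 4·D, i.e. c_0 = -3/2, c_1 = 4

D^0 f = -(2/3)x^5 - (8/3)x^4 + x^3 + (5/4)x
D^1 f = -(10/3)x^4 - (32/3)x^3 + 3x^2 + 5/4
matching coefficients of g against c_0 f + c_1 Df + … from the top degree down determines the c_i
solution: c_0 = -3/2, c_1 = 4


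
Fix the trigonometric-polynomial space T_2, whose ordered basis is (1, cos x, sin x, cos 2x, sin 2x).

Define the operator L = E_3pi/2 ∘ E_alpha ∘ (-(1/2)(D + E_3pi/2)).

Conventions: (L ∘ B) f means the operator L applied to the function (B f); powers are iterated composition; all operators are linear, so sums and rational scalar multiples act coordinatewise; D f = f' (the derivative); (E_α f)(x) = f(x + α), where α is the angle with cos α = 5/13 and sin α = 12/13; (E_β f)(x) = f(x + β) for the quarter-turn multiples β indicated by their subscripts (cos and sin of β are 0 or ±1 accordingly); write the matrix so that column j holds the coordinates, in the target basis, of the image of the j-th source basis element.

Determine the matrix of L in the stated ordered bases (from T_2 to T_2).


the matrix is [[-1/2, 0, 0, 0, 0]; [0, 0, 0, 0, 0]; [0, 0, 0, 0, 0]; [0, 0, 0, -121/338, -179/169]; [0, 0, 0, 179/169, -121/338]] (rows listed top to bottom)

image of 1: -1/2
image of cos x: 0
image of sin x: 0
image of cos 2x: -(121/338)cos 2x + (179/169)sin 2x
image of sin 2x: -(179/169)cos 2x - (121/338)sin 2x
each image's coordinates form column j of the matrix
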